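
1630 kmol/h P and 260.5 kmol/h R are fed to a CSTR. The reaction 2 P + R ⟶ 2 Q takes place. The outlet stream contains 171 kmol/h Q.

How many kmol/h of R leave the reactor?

175 kmol/h

For Q: n = n₀ + 2ξ → 171 = 0 + 2ξ, giving ξ = 85.5 kmol/h.
Outlet amounts (n = n₀ + ν ξ):
  P: 1630 − 2(85.5) = 1459
  R: 260.5 − 1(85.5) = 175
  Q: 0 + 2(85.5) = 171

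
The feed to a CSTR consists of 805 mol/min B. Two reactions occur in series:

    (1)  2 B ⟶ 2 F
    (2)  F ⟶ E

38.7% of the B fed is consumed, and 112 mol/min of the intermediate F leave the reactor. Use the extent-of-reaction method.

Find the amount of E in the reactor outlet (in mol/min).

Conversion of B: B consumed = 2ξ₁ = 0.387 × 805 → ξ₁ = 155.8 mol/min.
F balance: n_F = 0 + 2ξ₁ − 1ξ₂ = 112 → ξ₂ = (2·155.8 − 112)/1 = 199.5 mol/min.
Outlet amounts (n = n₀ + Σ ν·ξ):
  B: 805 − 2(155.8) = 493.5
  F: 0 + 2(155.8) − 1(199.5) = 112
  E: 0 + 1(199.5) = 199.5

200 mol/min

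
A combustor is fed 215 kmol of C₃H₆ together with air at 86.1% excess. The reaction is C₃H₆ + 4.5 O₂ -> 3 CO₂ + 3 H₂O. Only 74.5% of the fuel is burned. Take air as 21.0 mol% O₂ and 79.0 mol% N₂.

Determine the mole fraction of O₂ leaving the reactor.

Stoichiometric O₂ = 4.5 × 215 = 967.5 kmol; O₂ fed = 967.5 × 1.861 = 1801 kmol.
N₂ fed = 1801 × 79/21 = 6773 kmol.
Fuel reacted = 0.745 × 215 → ξ = 160.2 kmol.
Outlet (n = n₀ + ν ξ):
  C₃H₆: 215 − 1(160.2) = 54.82
  O₂: 1801 − 4.5(160.2) = 1080
  N₂: 6773 (inert)
  CO₂: 0 + 3(160.2) = 480.5
  H₂O: 0 + 3(160.2) = 480.5
Total out = 8869 kmol; y_O₂ = 1080 / 8869 = 0.1217.

0.122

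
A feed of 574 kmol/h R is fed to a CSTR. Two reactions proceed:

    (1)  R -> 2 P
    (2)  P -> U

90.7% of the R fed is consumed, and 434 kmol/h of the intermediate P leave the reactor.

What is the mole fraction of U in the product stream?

Conversion of R: R consumed = 1ξ₁ = 0.907 × 574 → ξ₁ = 520.6 kmol/h.
P balance: n_P = 0 + 2ξ₁ − 1ξ₂ = 434 → ξ₂ = (2·520.6 − 434)/1 = 607.2 kmol/h.
Outlet amounts (n = n₀ + Σ ν·ξ):
  R: 574 − 1(520.6) = 53.38
  P: 0 + 2(520.6) − 1(607.2) = 434
  U: 0 + 1(607.2) = 607.2
Total out = 1095 kmol/h; y_U = 607.2 / 1095 = 0.5547.

0.555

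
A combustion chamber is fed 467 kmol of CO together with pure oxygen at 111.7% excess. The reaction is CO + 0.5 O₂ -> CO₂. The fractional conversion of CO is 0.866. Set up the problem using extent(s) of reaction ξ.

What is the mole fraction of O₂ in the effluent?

Stoichiometric O₂ = 0.5 × 467 = 233.5 kmol; O₂ fed = 233.5 × 2.117 = 494.3 kmol.
Fuel reacted = 0.866 × 467 → ξ = 404.4 kmol.
Outlet (n = n₀ + ν ξ):
  CO: 467 − 1(404.4) = 62.58
  O₂: 494.3 − 0.5(404.4) = 292.1
  CO₂: 0 + 1(404.4) = 404.4
Total out = 759.1 kmol; y_O₂ = 292.1 / 759.1 = 0.3848.

0.385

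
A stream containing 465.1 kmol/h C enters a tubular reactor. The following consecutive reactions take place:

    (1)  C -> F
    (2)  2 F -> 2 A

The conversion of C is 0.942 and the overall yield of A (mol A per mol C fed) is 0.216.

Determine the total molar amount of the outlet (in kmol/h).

Conversion of C: C consumed = 1ξ₁ = 0.942 × 465.1 → ξ₁ = 438.1 kmol/h.
Yield of A: 2ξ₂ / 465.1 = 0.216 → ξ₂ = 50.23 kmol/h.
Outlet amounts (n = n₀ + Σ ν·ξ):
  C: 465.1 − 1(438.1) = 26.98
  F: 0 + 1(438.1) − 2(50.23) = 337.7
  A: 0 + 2(50.23) = 100.5
Total out = 26.98 + 337.7 + 100.5 = 465.1 kmol/h.

465 kmol/h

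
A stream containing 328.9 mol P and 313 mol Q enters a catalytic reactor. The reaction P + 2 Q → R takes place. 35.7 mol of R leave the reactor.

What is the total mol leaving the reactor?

570 mol

For R: n = n₀ + 1ξ → 35.7 = 0 + 1ξ, giving ξ = 35.7 mol.
Outlet amounts (n = n₀ + ν ξ):
  P: 328.9 − 1(35.7) = 293.2
  Q: 313 − 2(35.7) = 241.6
  R: 0 + 1(35.7) = 35.7
Total out = 293.2 + 241.6 + 35.7 = 570.5 mol.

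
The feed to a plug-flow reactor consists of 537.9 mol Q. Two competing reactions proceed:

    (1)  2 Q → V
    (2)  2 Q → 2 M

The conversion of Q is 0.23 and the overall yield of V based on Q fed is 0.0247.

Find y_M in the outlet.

Yield of V: 1ξ₁ / 537.9 = 0.0247 → ξ₁ = 13.29 mol.
Conversion of Q: 2ξ₁ + 2ξ₂ = 0.23 × 537.9 = 123.7 → ξ₂ = 48.57 mol.
Outlet amounts (n = n₀ + Σ ν·ξ):
  Q: 537.9 − 2(13.29) − 2(48.57) = 414.2
  V: 0 + 1(13.29) = 13.29
  M: 0 + 2(48.57) = 97.14
Total out = 524.6 mol; y_M = 97.14 / 524.6 = 0.1852.

0.185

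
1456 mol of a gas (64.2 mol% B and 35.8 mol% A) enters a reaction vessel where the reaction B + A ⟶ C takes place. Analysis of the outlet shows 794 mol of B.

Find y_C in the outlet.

For B: n = n₀ − 1ξ → 794 = 934.8 − 1ξ, giving ξ = 140.8 mol.
Outlet amounts (n = n₀ + ν ξ):
  B: 934.8 − 1(140.8) = 794
  A: 521.2 − 1(140.8) = 380.5
  C: 0 + 1(140.8) = 140.8
Total out = 1315 mol; y_C = 140.8 / 1315 = 0.107.

0.107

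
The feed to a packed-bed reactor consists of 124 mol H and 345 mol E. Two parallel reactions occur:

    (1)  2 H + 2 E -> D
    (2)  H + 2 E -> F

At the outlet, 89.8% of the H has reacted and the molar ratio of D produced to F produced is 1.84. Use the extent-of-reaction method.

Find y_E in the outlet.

0.723

Conversion of H: H consumed = 0.898 × 124 = 111.4 mol = 2ξ₁ + 1ξ₂.
Selectivity: 1ξ₁ / (1ξ₂) = 1.84 → ξ₁ = 1.84 ξ₂.
Substitute: (2·1.84 + 1) ξ₂ = 111.4 → ξ₂ = 23.79 mol, ξ₁ = 43.78 mol.
Outlet amounts (n = n₀ + Σ ν·ξ):
  H: 124 − 2(43.78) − 1(23.79) = 12.65
  E: 345 − 2(43.78) − 2(23.79) = 209.9
  D: 0 + 1(43.78) = 43.78
  F: 0 + 1(23.79) = 23.79
Total out = 290.1 mol; y_E = 209.9 / 290.1 = 0.7234.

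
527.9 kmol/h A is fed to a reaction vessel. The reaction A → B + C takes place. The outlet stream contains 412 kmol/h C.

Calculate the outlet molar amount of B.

For C: n = n₀ + 1ξ → 412 = 0 + 1ξ, giving ξ = 412 kmol/h.
Outlet amounts (n = n₀ + ν ξ):
  A: 527.9 − 1(412) = 115.9
  B: 0 + 1(412) = 412
  C: 0 + 1(412) = 412

412 kmol/h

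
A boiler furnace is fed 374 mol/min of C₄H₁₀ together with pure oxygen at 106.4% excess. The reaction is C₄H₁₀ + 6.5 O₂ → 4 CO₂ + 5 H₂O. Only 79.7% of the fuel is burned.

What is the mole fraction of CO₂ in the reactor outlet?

0.204

Stoichiometric O₂ = 6.5 × 374 = 2431 mol/min; O₂ fed = 2431 × 2.064 = 5018 mol/min.
Fuel reacted = 0.797 × 374 → ξ = 298.1 mol/min.
Outlet (n = n₀ + ν ξ):
  C₄H₁₀: 374 − 1(298.1) = 75.92
  O₂: 5018 − 6.5(298.1) = 3080
  CO₂: 0 + 4(298.1) = 1192
  H₂O: 0 + 5(298.1) = 1490
Total out = 5839 mol/min; y_CO₂ = 1192 / 5839 = 0.2042.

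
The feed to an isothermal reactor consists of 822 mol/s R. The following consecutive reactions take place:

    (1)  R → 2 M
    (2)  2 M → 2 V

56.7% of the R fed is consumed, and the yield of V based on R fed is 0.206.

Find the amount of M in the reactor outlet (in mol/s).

Conversion of R: R consumed = 1ξ₁ = 0.567 × 822 → ξ₁ = 466.1 mol/s.
Yield of V: 2ξ₂ / 822 = 0.206 → ξ₂ = 84.67 mol/s.
Outlet amounts (n = n₀ + Σ ν·ξ):
  R: 822 − 1(466.1) = 355.9
  M: 0 + 2(466.1) − 2(84.67) = 762.8
  V: 0 + 2(84.67) = 169.3

763 mol/s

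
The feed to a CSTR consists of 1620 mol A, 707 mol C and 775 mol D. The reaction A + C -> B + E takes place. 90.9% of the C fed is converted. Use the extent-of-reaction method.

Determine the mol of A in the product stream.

977 mol

C reacted = 0.909 × 707 = 642.7 mol; ν_C = −1, so ξ = 642.7/1 = 642.7 mol.
Outlet amounts (n = n₀ + ν ξ):
  A: 1620 − 1(642.7) = 977.3
  C: 707 − 1(642.7) = 64.34
  B: 0 + 1(642.7) = 642.7
  E: 0 + 1(642.7) = 642.7
  D: 775 (inert)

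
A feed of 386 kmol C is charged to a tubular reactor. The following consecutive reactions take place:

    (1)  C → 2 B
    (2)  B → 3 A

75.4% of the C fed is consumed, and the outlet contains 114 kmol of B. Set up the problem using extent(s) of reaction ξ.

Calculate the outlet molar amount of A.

Conversion of C: C consumed = 1ξ₁ = 0.754 × 386 → ξ₁ = 291 kmol.
B balance: n_B = 0 + 2ξ₁ − 1ξ₂ = 114 → ξ₂ = (2·291 − 114)/1 = 468.1 kmol.
Outlet amounts (n = n₀ + Σ ν·ξ):
  C: 386 − 1(291) = 94.96
  B: 0 + 2(291) − 1(468.1) = 114
  A: 0 + 3(468.1) = 1404

1400 kmol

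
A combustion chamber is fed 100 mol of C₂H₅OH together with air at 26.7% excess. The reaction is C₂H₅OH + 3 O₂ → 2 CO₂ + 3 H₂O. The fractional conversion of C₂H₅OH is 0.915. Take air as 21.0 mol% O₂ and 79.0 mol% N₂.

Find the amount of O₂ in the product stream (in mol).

Stoichiometric O₂ = 3 × 100 = 300 mol; O₂ fed = 300 × 1.267 = 380.1 mol.
N₂ fed = 380.1 × 79/21 = 1430 mol.
Fuel reacted = 0.915 × 100 → ξ = 91.5 mol.
Outlet (n = n₀ + ν ξ):
  C₂H₅OH: 100 − 1(91.5) = 8.5
  O₂: 380.1 − 3(91.5) = 105.6
  N₂: 1430 (inert)
  CO₂: 0 + 2(91.5) = 183
  H₂O: 0 + 3(91.5) = 274.5

106 mol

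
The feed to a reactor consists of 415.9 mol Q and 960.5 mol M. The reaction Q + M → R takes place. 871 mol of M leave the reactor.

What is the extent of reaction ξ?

For M: n = n₀ − 1ξ → 871 = 960.5 − 1ξ, giving ξ = 89.5 mol.
Outlet amounts (n = n₀ + ν ξ):
  Q: 415.9 − 1(89.5) = 326.4
  M: 960.5 − 1(89.5) = 871
  R: 0 + 1(89.5) = 89.5

ξ = 89.5 mol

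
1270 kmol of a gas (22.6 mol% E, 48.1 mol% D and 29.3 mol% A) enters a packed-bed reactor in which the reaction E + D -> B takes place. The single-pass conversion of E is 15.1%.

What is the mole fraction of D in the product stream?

0.463

E reacted = 0.151 × 287 = 43.34 kmol; ν_E = −1, so ξ = 43.34/1 = 43.34 kmol.
Outlet amounts (n = n₀ + ν ξ):
  E: 287 − 1(43.34) = 243.7
  D: 610.9 − 1(43.34) = 567.5
  B: 0 + 1(43.34) = 43.34
  A: 372.1 (inert)
Total out = 1227 kmol; y_D = 567.5 / 1227 = 0.4627.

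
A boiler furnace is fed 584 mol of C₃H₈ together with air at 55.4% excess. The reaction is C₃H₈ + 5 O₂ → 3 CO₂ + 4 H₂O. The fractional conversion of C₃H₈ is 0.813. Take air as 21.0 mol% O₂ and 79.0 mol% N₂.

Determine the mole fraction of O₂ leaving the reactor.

Stoichiometric O₂ = 5 × 584 = 2920 mol; O₂ fed = 2920 × 1.554 = 4538 mol.
N₂ fed = 4538 × 79/21 = 17070 mol.
Fuel reacted = 0.813 × 584 → ξ = 474.8 mol.
Outlet (n = n₀ + ν ξ):
  C₃H₈: 584 − 1(474.8) = 109.2
  O₂: 4538 − 5(474.8) = 2164
  N₂: 17070 (inert)
  CO₂: 0 + 3(474.8) = 1424
  H₂O: 0 + 4(474.8) = 1899
Total out = 22670 mol; y_O₂ = 2164 / 22670 = 0.09546.

0.0955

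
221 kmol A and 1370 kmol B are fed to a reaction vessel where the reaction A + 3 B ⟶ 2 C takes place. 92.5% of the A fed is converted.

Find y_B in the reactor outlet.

A reacted = 0.925 × 221 = 204.4 kmol; ν_A = −1, so ξ = 204.4/1 = 204.4 kmol.
Outlet amounts (n = n₀ + ν ξ):
  A: 221 − 1(204.4) = 16.57
  B: 1370 − 3(204.4) = 756.7
  C: 0 + 2(204.4) = 408.9
Total out = 1182 kmol; y_B = 756.7 / 1182 = 0.6401.

0.64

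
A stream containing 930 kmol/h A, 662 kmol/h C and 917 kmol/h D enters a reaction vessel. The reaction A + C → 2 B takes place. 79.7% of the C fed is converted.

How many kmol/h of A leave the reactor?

C reacted = 0.797 × 662 = 527.6 kmol/h; ν_C = −1, so ξ = 527.6/1 = 527.6 kmol/h.
Outlet amounts (n = n₀ + ν ξ):
  A: 930 − 1(527.6) = 402.4
  C: 662 − 1(527.6) = 134.4
  B: 0 + 2(527.6) = 1055
  D: 917 (inert)

402 kmol/h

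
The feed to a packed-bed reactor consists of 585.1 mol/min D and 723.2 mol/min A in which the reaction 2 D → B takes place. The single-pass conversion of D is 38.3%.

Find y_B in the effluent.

D reacted = 0.383 × 585.1 = 224.1 mol/min; ν_D = −2, so ξ = 224.1/2 = 112 mol/min.
Outlet amounts (n = n₀ + ν ξ):
  D: 585.1 − 2(112) = 361
  B: 0 + 1(112) = 112
  A: 723.2 (inert)
Total out = 1196 mol/min; y_B = 112 / 1196 = 0.09366.

0.0937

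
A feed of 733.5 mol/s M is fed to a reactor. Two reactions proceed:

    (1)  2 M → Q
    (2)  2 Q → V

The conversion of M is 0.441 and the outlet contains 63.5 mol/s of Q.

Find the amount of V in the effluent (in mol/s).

Conversion of M: M consumed = 2ξ₁ = 0.441 × 733.5 → ξ₁ = 161.7 mol/s.
Q balance: n_Q = 0 + 1ξ₁ − 2ξ₂ = 63.5 → ξ₂ = (1·161.7 − 63.5)/2 = 49.12 mol/s.
Outlet amounts (n = n₀ + Σ ν·ξ):
  M: 733.5 − 2(161.7) = 410
  Q: 0 + 1(161.7) − 2(49.12) = 63.5
  V: 0 + 1(49.12) = 49.12

49.1 mol/s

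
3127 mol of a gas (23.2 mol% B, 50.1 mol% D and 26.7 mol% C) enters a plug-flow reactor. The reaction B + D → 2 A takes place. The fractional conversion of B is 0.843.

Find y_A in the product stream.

B reacted = 0.843 × 725.5 = 611.6 mol; ν_B = −1, so ξ = 611.6/1 = 611.6 mol.
Outlet amounts (n = n₀ + ν ξ):
  B: 725.5 − 1(611.6) = 113.9
  D: 1567 − 1(611.6) = 955.1
  A: 0 + 2(611.6) = 1223
  C: 834.9 (inert)
Total out = 3127 mol; y_A = 1223 / 3127 = 0.3912.

0.391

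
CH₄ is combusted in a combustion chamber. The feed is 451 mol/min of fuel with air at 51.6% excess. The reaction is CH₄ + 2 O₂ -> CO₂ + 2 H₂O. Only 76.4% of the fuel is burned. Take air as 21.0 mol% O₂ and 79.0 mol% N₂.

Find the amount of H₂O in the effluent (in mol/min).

689 mol/min

Stoichiometric O₂ = 2 × 451 = 902 mol/min; O₂ fed = 902 × 1.516 = 1367 mol/min.
N₂ fed = 1367 × 79/21 = 5144 mol/min.
Fuel reacted = 0.764 × 451 → ξ = 344.6 mol/min.
Outlet (n = n₀ + ν ξ):
  CH₄: 451 − 1(344.6) = 106.4
  O₂: 1367 − 2(344.6) = 678.3
  N₂: 5144 (inert)
  CO₂: 0 + 1(344.6) = 344.6
  H₂O: 0 + 2(344.6) = 689.1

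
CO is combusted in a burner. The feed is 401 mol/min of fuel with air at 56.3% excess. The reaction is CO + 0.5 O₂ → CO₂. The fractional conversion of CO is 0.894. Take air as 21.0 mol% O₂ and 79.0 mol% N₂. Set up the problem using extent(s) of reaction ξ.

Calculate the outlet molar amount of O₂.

134 mol/min

Stoichiometric O₂ = 0.5 × 401 = 200.5 mol/min; O₂ fed = 200.5 × 1.563 = 313.4 mol/min.
N₂ fed = 313.4 × 79/21 = 1179 mol/min.
Fuel reacted = 0.894 × 401 → ξ = 358.5 mol/min.
Outlet (n = n₀ + ν ξ):
  CO: 401 − 1(358.5) = 42.51
  O₂: 313.4 − 0.5(358.5) = 134.1
  N₂: 1179 (inert)
  CO₂: 0 + 1(358.5) = 358.5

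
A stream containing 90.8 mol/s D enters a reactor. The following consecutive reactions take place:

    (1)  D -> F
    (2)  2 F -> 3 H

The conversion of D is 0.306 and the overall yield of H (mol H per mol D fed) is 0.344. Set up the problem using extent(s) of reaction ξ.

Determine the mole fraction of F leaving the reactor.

0.0688

Conversion of D: D consumed = 1ξ₁ = 0.306 × 90.8 → ξ₁ = 27.78 mol/s.
Yield of H: 3ξ₂ / 90.8 = 0.344 → ξ₂ = 10.41 mol/s.
Outlet amounts (n = n₀ + Σ ν·ξ):
  D: 90.8 − 1(27.78) = 63.02
  F: 0 + 1(27.78) − 2(10.41) = 6.961
  H: 0 + 3(10.41) = 31.24
Total out = 101.2 mol/s; y_F = 6.961 / 101.2 = 0.06878.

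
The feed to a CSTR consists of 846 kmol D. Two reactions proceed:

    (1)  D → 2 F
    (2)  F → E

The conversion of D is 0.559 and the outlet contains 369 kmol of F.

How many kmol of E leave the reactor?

577 kmol

Conversion of D: D consumed = 1ξ₁ = 0.559 × 846 → ξ₁ = 472.9 kmol.
F balance: n_F = 0 + 2ξ₁ − 1ξ₂ = 369 → ξ₂ = (2·472.9 − 369)/1 = 576.8 kmol.
Outlet amounts (n = n₀ + Σ ν·ξ):
  D: 846 − 1(472.9) = 373.1
  F: 0 + 2(472.9) − 1(576.8) = 369
  E: 0 + 1(576.8) = 576.8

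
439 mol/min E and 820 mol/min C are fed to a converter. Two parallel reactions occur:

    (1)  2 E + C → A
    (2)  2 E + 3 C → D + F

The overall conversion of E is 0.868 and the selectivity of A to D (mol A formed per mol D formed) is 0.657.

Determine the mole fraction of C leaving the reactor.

0.524

Conversion of E: E consumed = 0.868 × 439 = 381.1 mol/min = 2ξ₁ + 2ξ₂.
Selectivity: 1ξ₁ / (1ξ₂) = 0.657 → ξ₁ = 0.657 ξ₂.
Substitute: (2·0.657 + 2) ξ₂ = 381.1 → ξ₂ = 115 mol/min, ξ₁ = 75.54 mol/min.
Outlet amounts (n = n₀ + Σ ν·ξ):
  E: 439 − 2(75.54) − 2(115) = 57.95
  C: 820 − 1(75.54) − 3(115) = 399.5
  A: 0 + 1(75.54) = 75.54
  D: 0 + 1(115) = 115
  F: 0 + 1(115) = 115
Total out = 763 mol/min; y_C = 399.5 / 763 = 0.5236.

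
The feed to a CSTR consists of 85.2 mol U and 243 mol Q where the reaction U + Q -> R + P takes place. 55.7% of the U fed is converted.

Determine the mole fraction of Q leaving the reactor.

0.596

U reacted = 0.557 × 85.2 = 47.46 mol; ν_U = −1, so ξ = 47.46/1 = 47.46 mol.
Outlet amounts (n = n₀ + ν ξ):
  U: 85.2 − 1(47.46) = 37.74
  Q: 243 − 1(47.46) = 195.5
  R: 0 + 1(47.46) = 47.46
  P: 0 + 1(47.46) = 47.46
Total out = 328.2 mol; y_Q = 195.5 / 328.2 = 0.5958.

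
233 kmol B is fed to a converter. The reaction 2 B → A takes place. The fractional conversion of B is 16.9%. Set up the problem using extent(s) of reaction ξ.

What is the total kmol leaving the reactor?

213 kmol

B reacted = 0.169 × 233 = 39.38 kmol; ν_B = −2, so ξ = 39.38/2 = 19.69 kmol.
Outlet amounts (n = n₀ + ν ξ):
  B: 233 − 2(19.69) = 193.6
  A: 0 + 1(19.69) = 19.69
Total out = 193.6 + 19.69 = 213.3 kmol.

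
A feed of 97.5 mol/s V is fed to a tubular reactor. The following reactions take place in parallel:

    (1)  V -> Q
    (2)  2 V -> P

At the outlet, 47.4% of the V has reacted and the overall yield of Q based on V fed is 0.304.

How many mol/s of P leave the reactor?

Yield of Q: 1ξ₁ / 97.5 = 0.304 → ξ₁ = 29.64 mol/s.
Conversion of V: 1ξ₁ + 2ξ₂ = 0.474 × 97.5 = 46.21 → ξ₂ = 8.287 mol/s.
Outlet amounts (n = n₀ + Σ ν·ξ):
  V: 97.5 − 1(29.64) − 2(8.287) = 51.29
  Q: 0 + 1(29.64) = 29.64
  P: 0 + 1(8.287) = 8.287

8.29 mol/s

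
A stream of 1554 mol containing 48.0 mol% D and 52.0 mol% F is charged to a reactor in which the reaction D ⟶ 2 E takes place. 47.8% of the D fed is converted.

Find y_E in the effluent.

D reacted = 0.478 × 745.9 = 356.5 mol; ν_D = −1, so ξ = 356.5/1 = 356.5 mol.
Outlet amounts (n = n₀ + ν ξ):
  D: 745.9 − 1(356.5) = 389.4
  E: 0 + 2(356.5) = 713.1
  F: 808.1 (inert)
Total out = 1911 mol; y_E = 713.1 / 1911 = 0.3732.

0.373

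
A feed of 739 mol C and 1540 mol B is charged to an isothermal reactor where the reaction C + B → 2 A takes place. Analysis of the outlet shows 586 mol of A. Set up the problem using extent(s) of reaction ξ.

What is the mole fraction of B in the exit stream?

0.547

For A: n = n₀ + 2ξ → 586 = 0 + 2ξ, giving ξ = 293 mol.
Outlet amounts (n = n₀ + ν ξ):
  C: 739 − 1(293) = 446
  B: 1540 − 1(293) = 1247
  A: 0 + 2(293) = 586
Total out = 2279 mol; y_B = 1247 / 2279 = 0.5472.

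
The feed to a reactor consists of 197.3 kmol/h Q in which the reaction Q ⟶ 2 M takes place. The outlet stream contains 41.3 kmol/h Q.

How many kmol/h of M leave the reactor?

312 kmol/h

For Q: n = n₀ − 1ξ → 41.3 = 197.3 − 1ξ, giving ξ = 156 kmol/h.
Outlet amounts (n = n₀ + ν ξ):
  Q: 197.3 − 1(156) = 41.3
  M: 0 + 2(156) = 312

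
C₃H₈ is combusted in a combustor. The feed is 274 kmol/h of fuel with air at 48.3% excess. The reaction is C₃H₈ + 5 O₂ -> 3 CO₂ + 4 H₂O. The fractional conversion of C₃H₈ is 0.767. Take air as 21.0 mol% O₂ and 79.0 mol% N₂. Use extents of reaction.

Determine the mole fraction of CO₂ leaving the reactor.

0.0621

Stoichiometric O₂ = 5 × 274 = 1370 kmol/h; O₂ fed = 1370 × 1.483 = 2032 kmol/h.
N₂ fed = 2032 × 79/21 = 7643 kmol/h.
Fuel reacted = 0.767 × 274 → ξ = 210.2 kmol/h.
Outlet (n = n₀ + ν ξ):
  C₃H₈: 274 − 1(210.2) = 63.84
  O₂: 2032 − 5(210.2) = 980.9
  N₂: 7643 (inert)
  CO₂: 0 + 3(210.2) = 630.5
  H₂O: 0 + 4(210.2) = 840.6
Total out = 10160 kmol/h; y_CO₂ = 630.5 / 10160 = 0.06206.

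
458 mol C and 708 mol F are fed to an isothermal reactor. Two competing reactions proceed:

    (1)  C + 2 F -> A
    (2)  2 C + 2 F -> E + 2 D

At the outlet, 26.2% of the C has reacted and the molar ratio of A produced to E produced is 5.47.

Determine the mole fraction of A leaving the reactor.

Conversion of C: C consumed = 0.262 × 458 = 120 mol = 1ξ₁ + 2ξ₂.
Selectivity: 1ξ₁ / (1ξ₂) = 5.47 → ξ₁ = 5.47 ξ₂.
Substitute: (1·5.47 + 2) ξ₂ = 120 → ξ₂ = 16.06 mol, ξ₁ = 87.87 mol.
Outlet amounts (n = n₀ + Σ ν·ξ):
  C: 458 − 1(87.87) − 2(16.06) = 338
  F: 708 − 2(87.87) − 2(16.06) = 500.1
  A: 0 + 1(87.87) = 87.87
  E: 0 + 1(16.06) = 16.06
  D: 0 + 2(16.06) = 32.13
Total out = 974.2 mol; y_A = 87.87 / 974.2 = 0.0902.

0.0902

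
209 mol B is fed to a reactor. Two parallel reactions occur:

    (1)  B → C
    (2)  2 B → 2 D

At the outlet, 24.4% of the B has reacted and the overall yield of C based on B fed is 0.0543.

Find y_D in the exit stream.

0.19

Yield of C: 1ξ₁ / 209 = 0.0543 → ξ₁ = 11.35 mol.
Conversion of B: 1ξ₁ + 2ξ₂ = 0.244 × 209 = 51 → ξ₂ = 19.82 mol.
Outlet amounts (n = n₀ + Σ ν·ξ):
  B: 209 − 1(11.35) − 2(19.82) = 158
  C: 0 + 1(11.35) = 11.35
  D: 0 + 2(19.82) = 39.65
Total out = 209 mol; y_D = 39.65 / 209 = 0.1897.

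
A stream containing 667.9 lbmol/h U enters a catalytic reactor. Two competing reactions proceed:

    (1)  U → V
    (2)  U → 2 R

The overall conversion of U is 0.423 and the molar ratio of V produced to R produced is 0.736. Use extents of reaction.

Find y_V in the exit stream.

0.215

Conversion of U: U consumed = 0.423 × 667.9 = 282.5 lbmol/h = 1ξ₁ + 1ξ₂.
Selectivity: 1ξ₁ / (2ξ₂) = 0.736 → ξ₁ = 1.472 ξ₂.
Substitute: (1·1.472 + 1) ξ₂ = 282.5 → ξ₂ = 114.3 lbmol/h, ξ₁ = 168.2 lbmol/h.
Outlet amounts (n = n₀ + Σ ν·ξ):
  U: 667.9 − 1(168.2) − 1(114.3) = 385.4
  V: 0 + 1(168.2) = 168.2
  R: 0 + 2(114.3) = 228.6
Total out = 782.2 lbmol/h; y_V = 168.2 / 782.2 = 0.2151.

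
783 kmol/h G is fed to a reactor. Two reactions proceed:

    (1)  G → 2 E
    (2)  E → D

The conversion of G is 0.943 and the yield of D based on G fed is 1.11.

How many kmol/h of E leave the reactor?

608 kmol/h

Conversion of G: G consumed = 1ξ₁ = 0.943 × 783 → ξ₁ = 738.4 kmol/h.
Yield of D: 1ξ₂ / 783 = 1.11 → ξ₂ = 869.1 kmol/h.
Outlet amounts (n = n₀ + Σ ν·ξ):
  G: 783 − 1(738.4) = 44.63
  E: 0 + 2(738.4) − 1(869.1) = 607.6
  D: 0 + 1(869.1) = 869.1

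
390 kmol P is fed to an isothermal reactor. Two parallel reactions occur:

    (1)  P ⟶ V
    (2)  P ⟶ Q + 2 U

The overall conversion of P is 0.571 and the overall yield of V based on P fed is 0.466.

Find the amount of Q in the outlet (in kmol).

Yield of V: 1ξ₁ / 390 = 0.466 → ξ₁ = 181.7 kmol.
Conversion of P: 1ξ₁ + 1ξ₂ = 0.571 × 390 = 222.7 → ξ₂ = 40.95 kmol.
Outlet amounts (n = n₀ + Σ ν·ξ):
  P: 390 − 1(181.7) − 1(40.95) = 167.3
  V: 0 + 1(181.7) = 181.7
  Q: 0 + 1(40.95) = 40.95
  U: 0 + 2(40.95) = 81.9

40.9 kmol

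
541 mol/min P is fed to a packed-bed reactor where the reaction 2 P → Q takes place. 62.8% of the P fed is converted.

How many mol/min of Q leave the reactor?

P reacted = 0.628 × 541 = 339.7 mol/min; ν_P = −2, so ξ = 339.7/2 = 169.9 mol/min.
Outlet amounts (n = n₀ + ν ξ):
  P: 541 − 2(169.9) = 201.3
  Q: 0 + 1(169.9) = 169.9

170 mol/min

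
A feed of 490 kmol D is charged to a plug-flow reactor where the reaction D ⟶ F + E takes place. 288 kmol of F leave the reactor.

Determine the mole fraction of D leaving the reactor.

For F: n = n₀ + 1ξ → 288 = 0 + 1ξ, giving ξ = 288 kmol.
Outlet amounts (n = n₀ + ν ξ):
  D: 490 − 1(288) = 202
  F: 0 + 1(288) = 288
  E: 0 + 1(288) = 288
Total out = 778 kmol; y_D = 202 / 778 = 0.2596.

0.26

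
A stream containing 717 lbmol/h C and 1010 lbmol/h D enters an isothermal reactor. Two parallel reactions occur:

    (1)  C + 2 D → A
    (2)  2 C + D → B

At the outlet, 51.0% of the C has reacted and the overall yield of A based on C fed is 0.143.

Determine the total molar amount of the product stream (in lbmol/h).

1260 lbmol/h

Yield of A: 1ξ₁ / 717 = 0.143 → ξ₁ = 102.5 lbmol/h.
Conversion of C: 1ξ₁ + 2ξ₂ = 0.51 × 717 = 365.7 → ξ₂ = 131.6 lbmol/h.
Outlet amounts (n = n₀ + Σ ν·ξ):
  C: 717 − 1(102.5) − 2(131.6) = 351.3
  D: 1010 − 2(102.5) − 1(131.6) = 673.4
  A: 0 + 1(102.5) = 102.5
  B: 0 + 1(131.6) = 131.6
Total out = 351.3 + 673.4 + 102.5 + 131.6 = 1259 lbmol/h.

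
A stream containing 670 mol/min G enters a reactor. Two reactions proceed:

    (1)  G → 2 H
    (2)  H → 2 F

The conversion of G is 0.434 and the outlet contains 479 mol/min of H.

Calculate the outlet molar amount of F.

Conversion of G: G consumed = 1ξ₁ = 0.434 × 670 → ξ₁ = 290.8 mol/min.
H balance: n_H = 0 + 2ξ₁ − 1ξ₂ = 479 → ξ₂ = (2·290.8 − 479)/1 = 102.6 mol/min.
Outlet amounts (n = n₀ + Σ ν·ξ):
  G: 670 − 1(290.8) = 379.2
  H: 0 + 2(290.8) − 1(102.6) = 479
  F: 0 + 2(102.6) = 205.1

205 mol/min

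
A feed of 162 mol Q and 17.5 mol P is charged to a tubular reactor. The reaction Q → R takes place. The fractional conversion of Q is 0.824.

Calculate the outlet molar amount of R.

133 mol

Q reacted = 0.824 × 162 = 133.5 mol; ν_Q = −1, so ξ = 133.5/1 = 133.5 mol.
Outlet amounts (n = n₀ + ν ξ):
  Q: 162 − 1(133.5) = 28.51
  R: 0 + 1(133.5) = 133.5
  P: 17.5 (inert)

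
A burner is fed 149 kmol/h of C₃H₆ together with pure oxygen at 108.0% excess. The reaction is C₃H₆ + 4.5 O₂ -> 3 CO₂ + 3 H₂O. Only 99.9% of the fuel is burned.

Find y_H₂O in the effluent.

0.276

Stoichiometric O₂ = 4.5 × 149 = 670.5 kmol/h; O₂ fed = 670.5 × 2.080 = 1395 kmol/h.
Fuel reacted = 0.999 × 149 → ξ = 148.9 kmol/h.
Outlet (n = n₀ + ν ξ):
  C₃H₆: 149 − 1(148.9) = 0.149
  O₂: 1395 − 4.5(148.9) = 724.8
  CO₂: 0 + 3(148.9) = 446.6
  H₂O: 0 + 3(148.9) = 446.6
Total out = 1618 kmol/h; y_H₂O = 446.6 / 1618 = 0.276.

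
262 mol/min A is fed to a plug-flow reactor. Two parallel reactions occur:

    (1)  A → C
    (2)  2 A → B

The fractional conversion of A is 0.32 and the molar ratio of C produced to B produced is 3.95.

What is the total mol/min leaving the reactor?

Conversion of A: A consumed = 0.32 × 262 = 83.84 mol/min = 1ξ₁ + 2ξ₂.
Selectivity: 1ξ₁ / (1ξ₂) = 3.95 → ξ₁ = 3.95 ξ₂.
Substitute: (1·3.95 + 2) ξ₂ = 83.84 → ξ₂ = 14.09 mol/min, ξ₁ = 55.66 mol/min.
Outlet amounts (n = n₀ + Σ ν·ξ):
  A: 262 − 1(55.66) − 2(14.09) = 178.2
  C: 0 + 1(55.66) = 55.66
  B: 0 + 1(14.09) = 14.09
Total out = 178.2 + 55.66 + 14.09 = 247.9 mol/min.

248 mol/min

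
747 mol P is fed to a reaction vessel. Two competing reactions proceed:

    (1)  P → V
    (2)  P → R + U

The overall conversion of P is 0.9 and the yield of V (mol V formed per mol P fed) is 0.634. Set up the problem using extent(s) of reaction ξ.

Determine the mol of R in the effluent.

199 mol

Yield of V: 1ξ₁ / 747 = 0.634 → ξ₁ = 473.6 mol.
Conversion of P: 1ξ₁ + 1ξ₂ = 0.9 × 747 = 672.3 → ξ₂ = 198.7 mol.
Outlet amounts (n = n₀ + Σ ν·ξ):
  P: 747 − 1(473.6) − 1(198.7) = 74.7
  V: 0 + 1(473.6) = 473.6
  R: 0 + 1(198.7) = 198.7
  U: 0 + 1(198.7) = 198.7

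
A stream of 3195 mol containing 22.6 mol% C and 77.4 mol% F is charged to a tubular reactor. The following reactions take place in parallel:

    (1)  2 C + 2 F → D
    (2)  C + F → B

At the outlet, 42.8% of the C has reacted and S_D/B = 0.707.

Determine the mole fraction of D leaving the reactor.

0.0324

Conversion of C: C consumed = 0.428 × 722.1 = 309 mol = 2ξ₁ + 1ξ₂.
Selectivity: 1ξ₁ / (1ξ₂) = 0.707 → ξ₁ = 0.707 ξ₂.
Substitute: (2·0.707 + 1) ξ₂ = 309 → ξ₂ = 128 mol, ξ₁ = 90.51 mol.
Outlet amounts (n = n₀ + Σ ν·ξ):
  C: 722.1 − 2(90.51) − 1(128) = 413
  F: 2473 − 2(90.51) − 1(128) = 2164
  D: 0 + 1(90.51) = 90.51
  B: 0 + 1(128) = 128
Total out = 2795 mol; y_D = 90.51 / 2795 = 0.03238.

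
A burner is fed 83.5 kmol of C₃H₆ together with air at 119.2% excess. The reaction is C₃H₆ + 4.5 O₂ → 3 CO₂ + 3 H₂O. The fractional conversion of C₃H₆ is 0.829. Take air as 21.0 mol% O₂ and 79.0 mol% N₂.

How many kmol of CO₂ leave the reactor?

Stoichiometric O₂ = 4.5 × 83.5 = 375.8 kmol; O₂ fed = 375.8 × 2.192 = 823.6 kmol.
N₂ fed = 823.6 × 79/21 = 3098 kmol.
Fuel reacted = 0.829 × 83.5 → ξ = 69.22 kmol.
Outlet (n = n₀ + ν ξ):
  C₃H₆: 83.5 − 1(69.22) = 14.28
  O₂: 823.6 − 4.5(69.22) = 512.1
  N₂: 3098 (inert)
  CO₂: 0 + 3(69.22) = 207.7
  H₂O: 0 + 3(69.22) = 207.7

208 kmol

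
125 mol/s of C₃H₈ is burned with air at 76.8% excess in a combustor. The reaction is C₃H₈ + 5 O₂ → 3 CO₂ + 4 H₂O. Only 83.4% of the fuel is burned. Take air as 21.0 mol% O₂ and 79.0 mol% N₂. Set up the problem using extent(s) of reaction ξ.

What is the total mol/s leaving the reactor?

Stoichiometric O₂ = 5 × 125 = 625 mol/s; O₂ fed = 625 × 1.768 = 1105 mol/s.
N₂ fed = 1105 × 79/21 = 4157 mol/s.
Fuel reacted = 0.834 × 125 → ξ = 104.2 mol/s.
Outlet (n = n₀ + ν ξ):
  C₃H₈: 125 − 1(104.2) = 20.75
  O₂: 1105 − 5(104.2) = 583.8
  N₂: 4157 (inert)
  CO₂: 0 + 3(104.2) = 312.8
  H₂O: 0 + 4(104.2) = 417
Total out = 20.75 + 583.8 + 4157 + 312.8 + 417 = 5491 mol/s.

5490 mol/s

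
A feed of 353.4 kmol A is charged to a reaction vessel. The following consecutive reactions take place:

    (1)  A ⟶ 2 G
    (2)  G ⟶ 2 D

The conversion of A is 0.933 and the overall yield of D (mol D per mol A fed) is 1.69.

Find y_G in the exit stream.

Conversion of A: A consumed = 1ξ₁ = 0.933 × 353.4 → ξ₁ = 329.7 kmol.
Yield of D: 2ξ₂ / 353.4 = 1.69 → ξ₂ = 298.6 kmol.
Outlet amounts (n = n₀ + Σ ν·ξ):
  A: 353.4 − 1(329.7) = 23.68
  G: 0 + 2(329.7) − 1(298.6) = 360.8
  D: 0 + 2(298.6) = 597.2
Total out = 981.7 kmol; y_G = 360.8 / 981.7 = 0.3675.

0.368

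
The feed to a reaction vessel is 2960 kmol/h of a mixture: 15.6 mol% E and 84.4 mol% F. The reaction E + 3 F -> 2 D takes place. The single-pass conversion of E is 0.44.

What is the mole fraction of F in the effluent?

E reacted = 0.44 × 461.8 = 203.2 kmol/h; ν_E = −1, so ξ = 203.2/1 = 203.2 kmol/h.
Outlet amounts (n = n₀ + ν ξ):
  E: 461.8 − 1(203.2) = 258.6
  F: 2498 − 3(203.2) = 1889
  D: 0 + 2(203.2) = 406.3
Total out = 2554 kmol/h; y_F = 1889 / 2554 = 0.7396.

0.74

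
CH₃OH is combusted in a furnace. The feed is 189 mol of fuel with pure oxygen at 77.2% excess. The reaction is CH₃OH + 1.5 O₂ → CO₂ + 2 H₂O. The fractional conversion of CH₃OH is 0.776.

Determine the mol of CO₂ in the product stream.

Stoichiometric O₂ = 1.5 × 189 = 283.5 mol; O₂ fed = 283.5 × 1.772 = 502.4 mol.
Fuel reacted = 0.776 × 189 → ξ = 146.7 mol.
Outlet (n = n₀ + ν ξ):
  CH₃OH: 189 − 1(146.7) = 42.34
  O₂: 502.4 − 1.5(146.7) = 282.4
  CO₂: 0 + 1(146.7) = 146.7
  H₂O: 0 + 2(146.7) = 293.3

147 mol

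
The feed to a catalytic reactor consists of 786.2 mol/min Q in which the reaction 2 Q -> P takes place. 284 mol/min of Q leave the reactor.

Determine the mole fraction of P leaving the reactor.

0.469

For Q: n = n₀ − 2ξ → 284 = 786.2 − 2ξ, giving ξ = 251.1 mol/min.
Outlet amounts (n = n₀ + ν ξ):
  Q: 786.2 − 2(251.1) = 284
  P: 0 + 1(251.1) = 251.1
Total out = 535.1 mol/min; y_P = 251.1 / 535.1 = 0.4693.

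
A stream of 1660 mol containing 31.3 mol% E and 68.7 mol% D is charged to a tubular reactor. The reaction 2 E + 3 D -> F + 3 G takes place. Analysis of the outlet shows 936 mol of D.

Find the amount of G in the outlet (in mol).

For D: n = n₀ − 3ξ → 936 = 1140 − 3ξ, giving ξ = 68.14 mol.
Outlet amounts (n = n₀ + ν ξ):
  E: 519.6 − 2(68.14) = 383.3
  D: 1140 − 3(68.14) = 936
  F: 0 + 1(68.14) = 68.14
  G: 0 + 3(68.14) = 204.4

204 mol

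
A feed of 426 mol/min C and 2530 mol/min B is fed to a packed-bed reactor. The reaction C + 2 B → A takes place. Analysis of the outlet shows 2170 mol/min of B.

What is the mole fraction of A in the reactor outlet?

0.0693

For B: n = n₀ − 2ξ → 2170 = 2530 − 2ξ, giving ξ = 180 mol/min.
Outlet amounts (n = n₀ + ν ξ):
  C: 426 − 1(180) = 246
  B: 2530 − 2(180) = 2170
  A: 0 + 1(180) = 180
Total out = 2596 mol/min; y_A = 180 / 2596 = 0.06934.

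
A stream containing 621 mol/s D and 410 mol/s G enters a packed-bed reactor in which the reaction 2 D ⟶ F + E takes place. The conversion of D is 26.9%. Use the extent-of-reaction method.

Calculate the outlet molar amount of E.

D reacted = 0.269 × 621 = 167 mol/s; ν_D = −2, so ξ = 167/2 = 83.52 mol/s.
Outlet amounts (n = n₀ + ν ξ):
  D: 621 − 2(83.52) = 454
  F: 0 + 1(83.52) = 83.52
  E: 0 + 1(83.52) = 83.52
  G: 410 (inert)

83.5 mol/s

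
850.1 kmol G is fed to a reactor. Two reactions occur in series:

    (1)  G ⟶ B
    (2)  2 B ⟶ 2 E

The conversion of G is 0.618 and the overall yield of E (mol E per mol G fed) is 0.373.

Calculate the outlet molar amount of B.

208 kmol

Conversion of G: G consumed = 1ξ₁ = 0.618 × 850.1 → ξ₁ = 525.4 kmol.
Yield of E: 2ξ₂ / 850.1 = 0.373 → ξ₂ = 158.5 kmol.
Outlet amounts (n = n₀ + Σ ν·ξ):
  G: 850.1 − 1(525.4) = 324.7
  B: 0 + 1(525.4) − 2(158.5) = 208.3
  E: 0 + 2(158.5) = 317.1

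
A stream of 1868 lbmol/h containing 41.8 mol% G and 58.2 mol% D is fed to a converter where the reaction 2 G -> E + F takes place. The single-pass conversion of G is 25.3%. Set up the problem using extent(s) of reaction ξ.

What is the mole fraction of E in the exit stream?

G reacted = 0.253 × 780.8 = 197.5 lbmol/h; ν_G = −2, so ξ = 197.5/2 = 98.77 lbmol/h.
Outlet amounts (n = n₀ + ν ξ):
  G: 780.8 − 2(98.77) = 583.3
  E: 0 + 1(98.77) = 98.77
  F: 0 + 1(98.77) = 98.77
  D: 1087 (inert)
Total out = 1868 lbmol/h; y_E = 98.77 / 1868 = 0.05288.

0.0529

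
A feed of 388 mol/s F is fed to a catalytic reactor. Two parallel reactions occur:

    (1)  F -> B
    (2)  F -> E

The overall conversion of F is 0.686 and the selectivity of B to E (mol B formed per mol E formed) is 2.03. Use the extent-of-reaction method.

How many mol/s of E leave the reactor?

Conversion of F: F consumed = 0.686 × 388 = 266.2 mol/s = 1ξ₁ + 1ξ₂.
Selectivity: 1ξ₁ / (1ξ₂) = 2.03 → ξ₁ = 2.03 ξ₂.
Substitute: (1·2.03 + 1) ξ₂ = 266.2 → ξ₂ = 87.84 mol/s, ξ₁ = 178.3 mol/s.
Outlet amounts (n = n₀ + Σ ν·ξ):
  F: 388 − 1(178.3) − 1(87.84) = 121.8
  B: 0 + 1(178.3) = 178.3
  E: 0 + 1(87.84) = 87.84

87.8 mol/s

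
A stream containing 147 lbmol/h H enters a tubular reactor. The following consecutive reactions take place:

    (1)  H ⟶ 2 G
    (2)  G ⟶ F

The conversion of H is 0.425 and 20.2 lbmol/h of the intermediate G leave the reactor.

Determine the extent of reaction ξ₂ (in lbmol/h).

Conversion of H: H consumed = 1ξ₁ = 0.425 × 147 → ξ₁ = 62.48 lbmol/h.
G balance: n_G = 0 + 2ξ₁ − 1ξ₂ = 20.2 → ξ₂ = (2·62.48 − 20.2)/1 = 104.8 lbmol/h.
Outlet amounts (n = n₀ + Σ ν·ξ):
  H: 147 − 1(62.48) = 84.53
  G: 0 + 2(62.48) − 1(104.8) = 20.2
  F: 0 + 1(104.8) = 104.8

ξ₂ = 105 lbmol/h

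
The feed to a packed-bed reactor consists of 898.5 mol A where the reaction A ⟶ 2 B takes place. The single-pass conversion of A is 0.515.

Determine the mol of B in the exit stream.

A reacted = 0.515 × 898.5 = 462.7 mol; ν_A = −1, so ξ = 462.7/1 = 462.7 mol.
Outlet amounts (n = n₀ + ν ξ):
  A: 898.5 − 1(462.7) = 435.8
  B: 0 + 2(462.7) = 925.5

925 mol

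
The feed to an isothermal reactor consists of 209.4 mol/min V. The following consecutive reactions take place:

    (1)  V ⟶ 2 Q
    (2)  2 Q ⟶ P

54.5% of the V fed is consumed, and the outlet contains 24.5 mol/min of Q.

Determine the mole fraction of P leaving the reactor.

Conversion of V: V consumed = 1ξ₁ = 0.545 × 209.4 → ξ₁ = 114.1 mol/min.
Q balance: n_Q = 0 + 2ξ₁ − 2ξ₂ = 24.5 → ξ₂ = (2·114.1 − 24.5)/2 = 101.9 mol/min.
Outlet amounts (n = n₀ + Σ ν·ξ):
  V: 209.4 − 1(114.1) = 95.28
  Q: 0 + 2(114.1) − 2(101.9) = 24.5
  P: 0 + 1(101.9) = 101.9
Total out = 221.7 mol/min; y_P = 101.9 / 221.7 = 0.4596.

0.46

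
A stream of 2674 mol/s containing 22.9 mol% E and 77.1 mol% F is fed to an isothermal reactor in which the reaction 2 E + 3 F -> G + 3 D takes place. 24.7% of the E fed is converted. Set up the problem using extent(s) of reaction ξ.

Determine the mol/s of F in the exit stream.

1830 mol/s

E reacted = 0.247 × 612.3 = 151.2 mol/s; ν_E = −2, so ξ = 151.2/2 = 75.62 mol/s.
Outlet amounts (n = n₀ + ν ξ):
  E: 612.3 − 2(75.62) = 461.1
  F: 2062 − 3(75.62) = 1835
  G: 0 + 1(75.62) = 75.62
  D: 0 + 3(75.62) = 226.9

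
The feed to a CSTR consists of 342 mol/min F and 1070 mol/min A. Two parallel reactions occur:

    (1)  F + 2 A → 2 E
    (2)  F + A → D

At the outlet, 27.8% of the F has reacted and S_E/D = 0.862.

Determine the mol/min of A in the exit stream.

946 mol/min

Conversion of F: F consumed = 0.278 × 342 = 95.08 mol/min = 1ξ₁ + 1ξ₂.
Selectivity: 2ξ₁ / (1ξ₂) = 0.862 → ξ₁ = 0.431 ξ₂.
Substitute: (1·0.431 + 1) ξ₂ = 95.08 → ξ₂ = 66.44 mol/min, ξ₁ = 28.64 mol/min.
Outlet amounts (n = n₀ + Σ ν·ξ):
  F: 342 − 1(28.64) − 1(66.44) = 246.9
  A: 1070 − 2(28.64) − 1(66.44) = 946.3
  E: 0 + 2(28.64) = 57.27
  D: 0 + 1(66.44) = 66.44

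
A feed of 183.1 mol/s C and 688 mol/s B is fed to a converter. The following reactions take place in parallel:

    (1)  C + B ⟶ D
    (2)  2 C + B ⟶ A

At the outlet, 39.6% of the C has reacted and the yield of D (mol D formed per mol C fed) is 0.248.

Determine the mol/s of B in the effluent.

Yield of D: 1ξ₁ / 183.1 = 0.248 → ξ₁ = 45.41 mol/s.
Conversion of C: 1ξ₁ + 2ξ₂ = 0.396 × 183.1 = 72.51 → ξ₂ = 13.55 mol/s.
Outlet amounts (n = n₀ + Σ ν·ξ):
  C: 183.1 − 1(45.41) − 2(13.55) = 110.6
  B: 688 − 1(45.41) − 1(13.55) = 629
  D: 0 + 1(45.41) = 45.41
  A: 0 + 1(13.55) = 13.55

629 mol/s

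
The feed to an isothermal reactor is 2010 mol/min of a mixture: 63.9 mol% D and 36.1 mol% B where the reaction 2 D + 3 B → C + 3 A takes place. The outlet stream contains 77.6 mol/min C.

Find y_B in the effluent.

For C: n = n₀ + 1ξ → 77.6 = 0 + 1ξ, giving ξ = 77.6 mol/min.
Outlet amounts (n = n₀ + ν ξ):
  D: 1284 − 2(77.6) = 1129
  B: 725.6 − 3(77.6) = 492.8
  C: 0 + 1(77.6) = 77.6
  A: 0 + 3(77.6) = 232.8
Total out = 1932 mol/min; y_B = 492.8 / 1932 = 0.255.

0.255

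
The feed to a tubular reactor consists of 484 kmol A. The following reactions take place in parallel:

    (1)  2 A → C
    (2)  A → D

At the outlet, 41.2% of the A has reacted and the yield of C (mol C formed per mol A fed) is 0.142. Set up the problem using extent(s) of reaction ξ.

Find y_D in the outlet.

0.149

Yield of C: 1ξ₁ / 484 = 0.142 → ξ₁ = 68.73 kmol.
Conversion of A: 2ξ₁ + 1ξ₂ = 0.412 × 484 = 199.4 → ξ₂ = 61.95 kmol.
Outlet amounts (n = n₀ + Σ ν·ξ):
  A: 484 − 2(68.73) − 1(61.95) = 284.6
  C: 0 + 1(68.73) = 68.73
  D: 0 + 1(61.95) = 61.95
Total out = 415.3 kmol; y_D = 61.95 / 415.3 = 0.1492.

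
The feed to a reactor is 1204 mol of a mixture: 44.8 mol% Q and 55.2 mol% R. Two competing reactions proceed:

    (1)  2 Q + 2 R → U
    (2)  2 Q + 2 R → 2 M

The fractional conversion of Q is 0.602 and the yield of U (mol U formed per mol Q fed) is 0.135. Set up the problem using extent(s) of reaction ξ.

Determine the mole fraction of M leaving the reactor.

Yield of U: 1ξ₁ / 539.4 = 0.135 → ξ₁ = 72.82 mol.
Conversion of Q: 2ξ₁ + 2ξ₂ = 0.602 × 539.4 = 324.7 → ξ₂ = 89.54 mol.
Outlet amounts (n = n₀ + Σ ν·ξ):
  Q: 539.4 − 2(72.82) − 2(89.54) = 214.7
  R: 664.6 − 2(72.82) − 2(89.54) = 339.9
  U: 0 + 1(72.82) = 72.82
  M: 0 + 2(89.54) = 179.1
Total out = 806.5 mol; y_M = 179.1 / 806.5 = 0.2221.

0.222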